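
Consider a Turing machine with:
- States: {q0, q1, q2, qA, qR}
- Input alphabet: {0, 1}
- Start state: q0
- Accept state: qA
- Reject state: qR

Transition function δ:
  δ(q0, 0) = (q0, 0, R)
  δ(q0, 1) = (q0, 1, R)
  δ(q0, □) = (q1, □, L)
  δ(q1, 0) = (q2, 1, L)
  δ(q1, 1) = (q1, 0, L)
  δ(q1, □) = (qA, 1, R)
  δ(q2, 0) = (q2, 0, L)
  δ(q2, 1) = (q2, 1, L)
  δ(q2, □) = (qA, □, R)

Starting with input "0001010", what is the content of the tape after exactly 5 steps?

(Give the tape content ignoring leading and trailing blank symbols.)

Execution trace:
Initial: [q0]0001010
Step 1: δ(q0, 0) = (q0, 0, R) → 0[q0]001010
Step 2: δ(q0, 0) = (q0, 0, R) → 00[q0]01010
Step 3: δ(q0, 0) = (q0, 0, R) → 000[q0]1010
Step 4: δ(q0, 1) = (q0, 1, R) → 0001[q0]010
Step 5: δ(q0, 0) = (q0, 0, R) → 00010[q0]10

After 5 steps, the tape (ignoring leading/trailing blanks) is: 0001010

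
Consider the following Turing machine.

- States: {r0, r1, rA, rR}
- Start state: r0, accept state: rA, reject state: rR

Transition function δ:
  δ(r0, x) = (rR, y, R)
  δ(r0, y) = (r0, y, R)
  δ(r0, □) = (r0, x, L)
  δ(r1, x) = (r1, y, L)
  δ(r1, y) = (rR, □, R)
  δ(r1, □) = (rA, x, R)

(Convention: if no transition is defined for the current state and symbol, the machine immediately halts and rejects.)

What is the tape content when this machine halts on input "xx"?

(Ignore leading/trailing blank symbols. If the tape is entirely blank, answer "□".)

Execution trace:
Initial: [r0]xx
Step 1: δ(r0, x) = (rR, y, R) → y[rR]x

The machine reaches the reject state rR and halts.

Final tape (ignoring leading/trailing blanks): yx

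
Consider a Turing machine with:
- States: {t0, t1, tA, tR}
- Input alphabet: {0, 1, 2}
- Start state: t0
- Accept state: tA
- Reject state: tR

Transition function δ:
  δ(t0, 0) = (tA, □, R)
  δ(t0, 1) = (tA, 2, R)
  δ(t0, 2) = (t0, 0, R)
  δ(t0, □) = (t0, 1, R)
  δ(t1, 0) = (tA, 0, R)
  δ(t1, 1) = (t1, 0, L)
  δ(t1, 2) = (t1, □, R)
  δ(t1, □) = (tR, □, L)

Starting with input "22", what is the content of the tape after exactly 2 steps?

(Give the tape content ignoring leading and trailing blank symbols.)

Execution trace:
Initial: [t0]22
Step 1: δ(t0, 2) = (t0, 0, R) → 0[t0]2
Step 2: δ(t0, 2) = (t0, 0, R) → 00[t0]□

After 2 steps, the tape (ignoring leading/trailing blanks) is: 00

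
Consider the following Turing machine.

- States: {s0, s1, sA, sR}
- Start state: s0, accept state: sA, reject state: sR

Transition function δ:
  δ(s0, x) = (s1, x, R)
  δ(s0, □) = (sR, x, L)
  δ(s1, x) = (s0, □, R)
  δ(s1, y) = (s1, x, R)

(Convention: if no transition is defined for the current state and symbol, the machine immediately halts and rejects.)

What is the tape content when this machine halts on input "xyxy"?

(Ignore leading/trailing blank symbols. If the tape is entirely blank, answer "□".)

Execution trace:
Initial: [s0]xyxy
Step 1: δ(s0, x) = (s1, x, R) → x[s1]yxy
Step 2: δ(s1, y) = (s1, x, R) → xx[s1]xy
Step 3: δ(s1, x) = (s0, □, R) → xx□[s0]y

No transition is defined for δ(s0, y). By convention the machine halts and rejects.

Final tape (ignoring leading/trailing blanks): xx□y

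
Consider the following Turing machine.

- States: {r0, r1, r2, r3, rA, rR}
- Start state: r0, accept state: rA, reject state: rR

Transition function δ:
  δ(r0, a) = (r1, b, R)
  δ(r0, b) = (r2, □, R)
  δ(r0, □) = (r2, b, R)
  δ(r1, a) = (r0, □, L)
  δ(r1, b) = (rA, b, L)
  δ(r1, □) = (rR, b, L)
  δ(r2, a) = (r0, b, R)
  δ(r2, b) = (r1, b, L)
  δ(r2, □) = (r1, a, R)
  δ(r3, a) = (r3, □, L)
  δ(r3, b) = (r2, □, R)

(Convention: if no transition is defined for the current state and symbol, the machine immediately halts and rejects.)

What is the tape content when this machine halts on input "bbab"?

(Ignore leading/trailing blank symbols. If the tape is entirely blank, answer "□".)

Execution trace:
Initial: [r0]bbab
Step 1: δ(r0, b) = (r2, □, R) → □[r2]bab
Step 2: δ(r2, b) = (r1, b, L) → [r1]□bab
Step 3: δ(r1, □) = (rR, b, L) → [rR]□bbab

The machine reaches the reject state rR and halts.

Final tape (ignoring leading/trailing blanks): bbab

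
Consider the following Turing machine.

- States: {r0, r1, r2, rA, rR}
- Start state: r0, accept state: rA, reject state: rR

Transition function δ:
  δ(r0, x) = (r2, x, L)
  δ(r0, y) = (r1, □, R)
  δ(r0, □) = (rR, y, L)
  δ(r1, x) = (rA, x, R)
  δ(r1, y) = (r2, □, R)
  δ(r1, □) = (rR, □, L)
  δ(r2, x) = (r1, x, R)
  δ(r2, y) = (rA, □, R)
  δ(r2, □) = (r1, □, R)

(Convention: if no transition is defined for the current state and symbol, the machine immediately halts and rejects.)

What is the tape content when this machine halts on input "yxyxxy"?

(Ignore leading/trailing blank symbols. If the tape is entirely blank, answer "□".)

Execution trace:
Initial: [r0]yxyxxy
Step 1: δ(r0, y) = (r1, □, R) → □[r1]xyxxy
Step 2: δ(r1, x) = (rA, x, R) → □x[rA]yxxy

The machine reaches the accept state rA and halts.

Final tape (ignoring leading/trailing blanks): xyxxy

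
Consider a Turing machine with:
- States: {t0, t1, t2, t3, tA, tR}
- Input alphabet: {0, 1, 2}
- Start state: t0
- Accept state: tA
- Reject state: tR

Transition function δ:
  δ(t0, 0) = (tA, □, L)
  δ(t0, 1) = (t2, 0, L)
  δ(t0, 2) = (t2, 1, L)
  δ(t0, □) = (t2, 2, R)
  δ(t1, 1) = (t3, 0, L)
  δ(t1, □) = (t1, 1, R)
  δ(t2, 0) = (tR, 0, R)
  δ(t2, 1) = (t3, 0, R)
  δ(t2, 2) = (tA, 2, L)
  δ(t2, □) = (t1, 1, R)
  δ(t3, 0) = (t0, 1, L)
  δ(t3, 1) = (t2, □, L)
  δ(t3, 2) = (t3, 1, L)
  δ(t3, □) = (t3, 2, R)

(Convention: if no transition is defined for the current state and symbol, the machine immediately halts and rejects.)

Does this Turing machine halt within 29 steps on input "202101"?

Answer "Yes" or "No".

Execution trace:
Initial: [t0]202101
Step 1: δ(t0, 2) = (t2, 1, L) → [t2]□102101
Step 2: δ(t2, □) = (t1, 1, R) → 1[t1]102101
Step 3: δ(t1, 1) = (t3, 0, L) → [t3]1002101
Step 4: δ(t3, 1) = (t2, □, L) → [t2]□□002101
Step 5: δ(t2, □) = (t1, 1, R) → 1[t1]□002101
Step 6: δ(t1, □) = (t1, 1, R) → 11[t1]002101

No transition is defined for δ(t1, 0). By convention the machine halts and rejects.
The machine halted after 6 steps (within the 29-step bound).

Answer: Yes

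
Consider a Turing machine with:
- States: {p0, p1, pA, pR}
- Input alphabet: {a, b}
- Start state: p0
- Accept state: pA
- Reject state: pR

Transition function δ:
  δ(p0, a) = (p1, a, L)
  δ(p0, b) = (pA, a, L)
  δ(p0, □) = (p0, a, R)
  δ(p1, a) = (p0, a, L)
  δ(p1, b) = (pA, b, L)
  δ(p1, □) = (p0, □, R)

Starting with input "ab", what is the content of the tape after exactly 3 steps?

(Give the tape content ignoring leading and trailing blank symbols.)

Execution trace:
Initial: [p0]ab
Step 1: δ(p0, a) = (p1, a, L) → [p1]□ab
Step 2: δ(p1, □) = (p0, □, R) → □[p0]ab
Step 3: δ(p0, a) = (p1, a, L) → [p1]□ab

After 3 steps, the tape (ignoring leading/trailing blanks) is: ab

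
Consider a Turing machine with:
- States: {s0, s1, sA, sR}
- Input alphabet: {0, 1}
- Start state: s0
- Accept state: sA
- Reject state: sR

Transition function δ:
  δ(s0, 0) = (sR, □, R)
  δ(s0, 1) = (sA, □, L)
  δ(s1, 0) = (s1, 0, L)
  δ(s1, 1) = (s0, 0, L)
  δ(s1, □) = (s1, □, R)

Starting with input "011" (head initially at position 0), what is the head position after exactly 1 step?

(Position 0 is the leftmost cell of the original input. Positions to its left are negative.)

Execution trace (head position shown):
Step 0: [s0]011  (head at position 0)
Step 1: move right → □[sR]11  (head at position 1)

After 1 step, the head is at position 1.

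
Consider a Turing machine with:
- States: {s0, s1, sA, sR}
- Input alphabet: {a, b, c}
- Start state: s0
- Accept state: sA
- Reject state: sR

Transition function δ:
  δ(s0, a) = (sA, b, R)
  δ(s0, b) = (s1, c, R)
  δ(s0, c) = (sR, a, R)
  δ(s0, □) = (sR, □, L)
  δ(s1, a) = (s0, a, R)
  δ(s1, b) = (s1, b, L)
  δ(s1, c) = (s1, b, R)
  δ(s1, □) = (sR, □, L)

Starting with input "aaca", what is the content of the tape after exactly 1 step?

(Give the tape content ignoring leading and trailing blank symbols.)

Execution trace:
Initial: [s0]aaca
Step 1: δ(s0, a) = (sA, b, R) → b[sA]aca

The machine reaches the accept state sA and halts.

After 1 step, the tape (ignoring leading/trailing blanks) is: baca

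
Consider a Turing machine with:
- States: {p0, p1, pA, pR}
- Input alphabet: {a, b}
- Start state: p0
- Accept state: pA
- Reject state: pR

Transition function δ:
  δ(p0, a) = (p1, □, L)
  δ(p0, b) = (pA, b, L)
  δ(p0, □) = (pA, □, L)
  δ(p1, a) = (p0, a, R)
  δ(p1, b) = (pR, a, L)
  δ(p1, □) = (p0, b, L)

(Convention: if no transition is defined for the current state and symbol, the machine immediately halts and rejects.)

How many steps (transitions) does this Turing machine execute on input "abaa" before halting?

Execution trace:
Initial: [p0]abaa
Step 1: δ(p0, a) = (p1, □, L) → [p1]□□baa
Step 2: δ(p1, □) = (p0, b, L) → [p0]□b□baa
Step 3: δ(p0, □) = (pA, □, L) → [pA]□□b□baa

The machine reaches the accept state pA and halts.

The machine executed 3 steps before halting.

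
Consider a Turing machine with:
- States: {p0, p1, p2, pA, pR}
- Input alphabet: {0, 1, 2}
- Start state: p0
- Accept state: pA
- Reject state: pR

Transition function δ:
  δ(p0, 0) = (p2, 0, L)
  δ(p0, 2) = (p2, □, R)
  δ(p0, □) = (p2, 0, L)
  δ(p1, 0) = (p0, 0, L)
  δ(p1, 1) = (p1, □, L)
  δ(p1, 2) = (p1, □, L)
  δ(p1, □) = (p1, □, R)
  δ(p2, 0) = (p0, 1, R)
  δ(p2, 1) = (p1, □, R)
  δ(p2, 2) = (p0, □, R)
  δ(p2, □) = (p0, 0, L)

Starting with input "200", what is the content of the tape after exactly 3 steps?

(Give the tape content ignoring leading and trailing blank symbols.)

Execution trace:
Initial: [p0]200
Step 1: δ(p0, 2) = (p2, □, R) → □[p2]00
Step 2: δ(p2, 0) = (p0, 1, R) → □1[p0]0
Step 3: δ(p0, 0) = (p2, 0, L) → □[p2]10

After 3 steps, the tape (ignoring leading/trailing blanks) is: 10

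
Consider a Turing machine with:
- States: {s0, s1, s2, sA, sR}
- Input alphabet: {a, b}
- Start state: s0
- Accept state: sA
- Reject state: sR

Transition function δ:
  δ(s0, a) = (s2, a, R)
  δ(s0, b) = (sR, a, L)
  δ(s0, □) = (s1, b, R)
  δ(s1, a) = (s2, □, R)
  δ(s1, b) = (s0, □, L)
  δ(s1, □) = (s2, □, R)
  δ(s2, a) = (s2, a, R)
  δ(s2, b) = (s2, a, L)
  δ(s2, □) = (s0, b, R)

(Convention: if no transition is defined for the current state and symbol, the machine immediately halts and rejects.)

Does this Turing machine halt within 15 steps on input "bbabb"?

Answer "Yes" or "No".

Execution trace:
Initial: [s0]bbabb
Step 1: δ(s0, b) = (sR, a, L) → [sR]□ababb

The machine reaches the reject state sR and halts.
The machine halted after 1 step (within the 15-step bound).

Answer: Yes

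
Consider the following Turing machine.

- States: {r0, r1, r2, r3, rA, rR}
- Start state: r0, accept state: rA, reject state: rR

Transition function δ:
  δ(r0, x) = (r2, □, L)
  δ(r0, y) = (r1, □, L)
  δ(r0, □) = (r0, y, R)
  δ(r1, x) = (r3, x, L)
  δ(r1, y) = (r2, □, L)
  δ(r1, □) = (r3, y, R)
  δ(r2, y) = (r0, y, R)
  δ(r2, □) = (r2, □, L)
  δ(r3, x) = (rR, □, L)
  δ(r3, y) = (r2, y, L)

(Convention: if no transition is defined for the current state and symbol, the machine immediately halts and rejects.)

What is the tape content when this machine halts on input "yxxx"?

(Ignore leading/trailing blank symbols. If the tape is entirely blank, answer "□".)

Execution trace:
Initial: [r0]yxxx
Step 1: δ(r0, y) = (r1, □, L) → [r1]□□xxx
Step 2: δ(r1, □) = (r3, y, R) → y[r3]□xxx

No transition is defined for δ(r3, □). By convention the machine halts and rejects.

Final tape (ignoring leading/trailing blanks): y□xxx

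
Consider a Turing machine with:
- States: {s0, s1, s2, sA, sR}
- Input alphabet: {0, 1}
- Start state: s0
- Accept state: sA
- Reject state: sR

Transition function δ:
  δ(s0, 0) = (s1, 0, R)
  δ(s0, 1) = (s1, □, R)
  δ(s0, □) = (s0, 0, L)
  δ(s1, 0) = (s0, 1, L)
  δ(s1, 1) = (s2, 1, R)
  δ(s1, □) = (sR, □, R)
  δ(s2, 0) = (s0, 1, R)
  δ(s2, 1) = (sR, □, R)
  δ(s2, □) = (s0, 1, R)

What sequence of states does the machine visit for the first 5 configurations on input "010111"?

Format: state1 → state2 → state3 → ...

Execution trace:
Initial: [s0]010111
Step 1: δ(s0, 0) = (s1, 0, R) → 0[s1]10111
Step 2: δ(s1, 1) = (s2, 1, R) → 01[s2]0111
Step 3: δ(s2, 0) = (s0, 1, R) → 011[s0]111
Step 4: δ(s0, 1) = (s1, □, R) → 011□[s1]11

State sequence: s0 → s1 → s2 → s0 → s1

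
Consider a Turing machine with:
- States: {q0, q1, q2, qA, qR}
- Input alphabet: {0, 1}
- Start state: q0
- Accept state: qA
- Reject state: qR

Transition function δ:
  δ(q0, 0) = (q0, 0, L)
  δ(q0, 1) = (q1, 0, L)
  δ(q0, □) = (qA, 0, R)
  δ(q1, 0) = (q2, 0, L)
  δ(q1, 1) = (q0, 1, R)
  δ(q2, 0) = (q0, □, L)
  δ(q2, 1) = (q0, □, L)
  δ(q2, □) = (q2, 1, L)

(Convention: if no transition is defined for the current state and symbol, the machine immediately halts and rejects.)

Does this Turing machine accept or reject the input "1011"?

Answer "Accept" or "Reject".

Execution trace:
Initial: [q0]1011
Step 1: δ(q0, 1) = (q1, 0, L) → [q1]□0011

No transition is defined for δ(q1, □). By convention the machine halts and rejects.

Answer: Reject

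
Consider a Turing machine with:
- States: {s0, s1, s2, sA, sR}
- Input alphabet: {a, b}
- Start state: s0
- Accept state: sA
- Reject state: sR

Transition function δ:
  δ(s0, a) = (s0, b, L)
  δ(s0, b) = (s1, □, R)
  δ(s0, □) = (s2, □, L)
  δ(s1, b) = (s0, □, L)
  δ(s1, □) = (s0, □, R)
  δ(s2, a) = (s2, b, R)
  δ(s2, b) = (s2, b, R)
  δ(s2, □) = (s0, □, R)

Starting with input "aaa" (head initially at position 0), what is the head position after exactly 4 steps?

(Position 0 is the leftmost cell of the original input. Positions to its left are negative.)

Execution trace (head position shown):
Step 0: [s0]aaa  (head at position 0)
Step 1: move left → [s0]□baa  (head at position -1)
Step 2: move left → [s2]□□baa  (head at position -2)
Step 3: move right → □[s0]□baa  (head at position -1)
Step 4: move left → [s2]□□baa  (head at position -2)

After 4 steps, the head is at position -2.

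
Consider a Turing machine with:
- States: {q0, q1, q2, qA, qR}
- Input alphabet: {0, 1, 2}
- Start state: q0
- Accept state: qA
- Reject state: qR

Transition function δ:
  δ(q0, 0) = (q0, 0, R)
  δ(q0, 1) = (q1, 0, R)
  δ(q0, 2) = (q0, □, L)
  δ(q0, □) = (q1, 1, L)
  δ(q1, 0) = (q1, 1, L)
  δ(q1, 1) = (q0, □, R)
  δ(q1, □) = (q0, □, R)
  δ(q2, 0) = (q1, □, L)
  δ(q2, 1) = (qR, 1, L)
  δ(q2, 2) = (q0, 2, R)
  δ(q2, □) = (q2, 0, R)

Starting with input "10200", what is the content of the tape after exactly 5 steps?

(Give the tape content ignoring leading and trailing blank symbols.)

Execution trace:
Initial: [q0]10200
Step 1: δ(q0, 1) = (q1, 0, R) → 0[q1]0200
Step 2: δ(q1, 0) = (q1, 1, L) → [q1]01200
Step 3: δ(q1, 0) = (q1, 1, L) → [q1]□11200
Step 4: δ(q1, □) = (q0, □, R) → □[q0]11200
Step 5: δ(q0, 1) = (q1, 0, R) → □0[q1]1200

After 5 steps, the tape (ignoring leading/trailing blanks) is: 01200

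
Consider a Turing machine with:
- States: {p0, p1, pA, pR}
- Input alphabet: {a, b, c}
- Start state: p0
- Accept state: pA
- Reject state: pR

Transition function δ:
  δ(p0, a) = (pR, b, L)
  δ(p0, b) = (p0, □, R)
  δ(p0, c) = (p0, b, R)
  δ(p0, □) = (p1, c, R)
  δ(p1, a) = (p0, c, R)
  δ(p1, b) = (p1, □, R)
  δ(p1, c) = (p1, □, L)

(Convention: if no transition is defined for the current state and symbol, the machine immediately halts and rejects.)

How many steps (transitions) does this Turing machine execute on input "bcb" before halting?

Execution trace:
Initial: [p0]bcb
Step 1: δ(p0, b) = (p0, □, R) → □[p0]cb
Step 2: δ(p0, c) = (p0, b, R) → □b[p0]b
Step 3: δ(p0, b) = (p0, □, R) → □b□[p0]□
Step 4: δ(p0, □) = (p1, c, R) → □b□c[p1]□

No transition is defined for δ(p1, □). By convention the machine halts and rejects.

The machine executed 4 steps before halting.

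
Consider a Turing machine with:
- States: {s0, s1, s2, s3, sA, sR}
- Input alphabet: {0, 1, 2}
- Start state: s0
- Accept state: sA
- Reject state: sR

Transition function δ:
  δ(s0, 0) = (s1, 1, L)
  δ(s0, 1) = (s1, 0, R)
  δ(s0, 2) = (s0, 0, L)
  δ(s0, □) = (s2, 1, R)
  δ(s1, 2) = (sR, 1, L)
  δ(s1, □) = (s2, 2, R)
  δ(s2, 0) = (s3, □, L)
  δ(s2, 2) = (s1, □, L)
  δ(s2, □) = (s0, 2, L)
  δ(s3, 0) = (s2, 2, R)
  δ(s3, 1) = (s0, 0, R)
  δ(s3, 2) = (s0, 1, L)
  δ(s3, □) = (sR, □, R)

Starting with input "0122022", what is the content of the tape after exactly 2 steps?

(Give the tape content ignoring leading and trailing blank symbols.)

Execution trace:
Initial: [s0]0122022
Step 1: δ(s0, 0) = (s1, 1, L) → [s1]□1122022
Step 2: δ(s1, □) = (s2, 2, R) → 2[s2]1122022

No transition is defined for δ(s2, 1). By convention the machine halts and rejects.

After 2 steps, the tape (ignoring leading/trailing blanks) is: 21122022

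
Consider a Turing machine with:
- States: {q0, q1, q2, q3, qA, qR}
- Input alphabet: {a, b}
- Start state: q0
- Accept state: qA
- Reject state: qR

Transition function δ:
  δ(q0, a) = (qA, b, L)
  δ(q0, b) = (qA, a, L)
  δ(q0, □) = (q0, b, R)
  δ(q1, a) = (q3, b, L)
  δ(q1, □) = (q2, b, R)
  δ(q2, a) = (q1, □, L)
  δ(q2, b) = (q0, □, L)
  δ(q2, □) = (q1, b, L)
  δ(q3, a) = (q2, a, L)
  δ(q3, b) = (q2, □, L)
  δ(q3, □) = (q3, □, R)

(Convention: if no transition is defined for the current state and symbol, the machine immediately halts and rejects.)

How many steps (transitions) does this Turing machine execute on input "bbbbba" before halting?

Execution trace:
Initial: [q0]bbbbba
Step 1: δ(q0, b) = (qA, a, L) → [qA]□abbbba

The machine reaches the accept state qA and halts.

The machine executed 1 step before halting.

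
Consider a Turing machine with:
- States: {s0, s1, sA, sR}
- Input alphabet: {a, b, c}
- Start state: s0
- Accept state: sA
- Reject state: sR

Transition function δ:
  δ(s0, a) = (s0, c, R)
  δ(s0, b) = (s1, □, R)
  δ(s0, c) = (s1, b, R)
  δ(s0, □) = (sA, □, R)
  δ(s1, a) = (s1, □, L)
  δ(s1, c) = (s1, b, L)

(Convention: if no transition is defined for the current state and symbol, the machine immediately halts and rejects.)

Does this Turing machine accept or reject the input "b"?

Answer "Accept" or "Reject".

Execution trace:
Initial: [s0]b
Step 1: δ(s0, b) = (s1, □, R) → □[s1]□

No transition is defined for δ(s1, □). By convention the machine halts and rejects.

Answer: Reject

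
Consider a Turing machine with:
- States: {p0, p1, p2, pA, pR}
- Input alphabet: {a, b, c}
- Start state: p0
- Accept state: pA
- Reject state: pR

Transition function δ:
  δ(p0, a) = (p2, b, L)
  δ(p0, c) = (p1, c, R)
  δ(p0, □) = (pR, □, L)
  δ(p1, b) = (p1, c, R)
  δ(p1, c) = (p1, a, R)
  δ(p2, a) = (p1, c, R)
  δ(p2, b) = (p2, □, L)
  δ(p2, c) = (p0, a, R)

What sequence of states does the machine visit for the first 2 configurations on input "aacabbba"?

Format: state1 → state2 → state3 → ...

Execution trace:
Initial: [p0]aacabbba
Step 1: δ(p0, a) = (p2, b, L) → [p2]□bacabbba

No transition is defined for δ(p2, □). By convention the machine halts and rejects.

State sequence: p0 → p2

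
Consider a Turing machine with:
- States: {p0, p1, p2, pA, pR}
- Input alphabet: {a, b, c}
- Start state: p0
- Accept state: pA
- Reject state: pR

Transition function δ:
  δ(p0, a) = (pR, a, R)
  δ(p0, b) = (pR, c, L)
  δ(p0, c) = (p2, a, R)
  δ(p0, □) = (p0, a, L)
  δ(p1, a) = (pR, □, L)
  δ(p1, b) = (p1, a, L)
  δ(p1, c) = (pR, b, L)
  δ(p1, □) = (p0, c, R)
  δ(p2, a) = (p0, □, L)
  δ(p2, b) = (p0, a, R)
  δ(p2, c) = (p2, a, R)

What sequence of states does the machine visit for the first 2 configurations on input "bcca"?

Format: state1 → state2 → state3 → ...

Execution trace:
Initial: [p0]bcca
Step 1: δ(p0, b) = (pR, c, L) → [pR]□ccca

The machine reaches the reject state pR and halts.

State sequence: p0 → pR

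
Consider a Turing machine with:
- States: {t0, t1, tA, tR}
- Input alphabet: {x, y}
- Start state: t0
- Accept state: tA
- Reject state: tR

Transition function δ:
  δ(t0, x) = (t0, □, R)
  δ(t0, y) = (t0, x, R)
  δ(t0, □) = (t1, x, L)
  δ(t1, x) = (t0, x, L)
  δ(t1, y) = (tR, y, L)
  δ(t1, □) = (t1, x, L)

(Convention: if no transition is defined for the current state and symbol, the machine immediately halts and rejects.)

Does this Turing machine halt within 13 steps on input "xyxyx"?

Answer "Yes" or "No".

Execution trace:
Initial: [t0]xyxyx
Step 1: δ(t0, x) = (t0, □, R) → □[t0]yxyx
Step 2: δ(t0, y) = (t0, x, R) → □x[t0]xyx
Step 3: δ(t0, x) = (t0, □, R) → □x□[t0]yx
Step 4: δ(t0, y) = (t0, x, R) → □x□x[t0]x
Step 5: δ(t0, x) = (t0, □, R) → □x□x□[t0]□
Step 6: δ(t0, □) = (t1, x, L) → □x□x[t1]□x
Step 7: δ(t1, □) = (t1, x, L) → □x□[t1]xxx
Step 8: δ(t1, x) = (t0, x, L) → □x[t0]□xxx
Step 9: δ(t0, □) = (t1, x, L) → □[t1]xxxxx
Step 10: δ(t1, x) = (t0, x, L) → [t0]□xxxxx
Step 11: δ(t0, □) = (t1, x, L) → [t1]□xxxxxx
Step 12: δ(t1, □) = (t1, x, L) → [t1]□xxxxxxx
Step 13: δ(t1, □) = (t1, x, L) → [t1]□xxxxxxxx

The machine has not reached a halting state after 13 steps.
The machine did not halt within the 13-step bound.

Answer: No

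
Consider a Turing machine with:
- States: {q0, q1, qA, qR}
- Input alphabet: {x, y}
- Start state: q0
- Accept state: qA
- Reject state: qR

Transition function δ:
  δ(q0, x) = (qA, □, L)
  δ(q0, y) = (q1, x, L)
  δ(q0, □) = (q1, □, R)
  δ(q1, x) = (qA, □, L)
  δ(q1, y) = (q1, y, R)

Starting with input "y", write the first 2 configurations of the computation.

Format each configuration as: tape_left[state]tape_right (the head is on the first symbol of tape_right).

Transitions applied:
Step 1: δ(q0, y) = (q1, x, L)

The first 2 configurations are:
[q0]y ⊢ [q1]□x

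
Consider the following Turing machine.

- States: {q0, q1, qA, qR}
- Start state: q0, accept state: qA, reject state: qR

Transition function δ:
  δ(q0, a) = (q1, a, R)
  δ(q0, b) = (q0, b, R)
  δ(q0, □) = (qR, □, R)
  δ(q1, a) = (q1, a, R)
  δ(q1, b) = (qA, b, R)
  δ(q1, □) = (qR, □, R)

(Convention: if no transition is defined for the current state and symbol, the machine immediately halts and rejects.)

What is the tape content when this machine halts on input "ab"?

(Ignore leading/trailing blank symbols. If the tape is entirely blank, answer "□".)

Execution trace:
Initial: [q0]ab
Step 1: δ(q0, a) = (q1, a, R) → a[q1]b
Step 2: δ(q1, b) = (qA, b, R) → ab[qA]□

The machine reaches the accept state qA and halts.

Final tape (ignoring leading/trailing blanks): ab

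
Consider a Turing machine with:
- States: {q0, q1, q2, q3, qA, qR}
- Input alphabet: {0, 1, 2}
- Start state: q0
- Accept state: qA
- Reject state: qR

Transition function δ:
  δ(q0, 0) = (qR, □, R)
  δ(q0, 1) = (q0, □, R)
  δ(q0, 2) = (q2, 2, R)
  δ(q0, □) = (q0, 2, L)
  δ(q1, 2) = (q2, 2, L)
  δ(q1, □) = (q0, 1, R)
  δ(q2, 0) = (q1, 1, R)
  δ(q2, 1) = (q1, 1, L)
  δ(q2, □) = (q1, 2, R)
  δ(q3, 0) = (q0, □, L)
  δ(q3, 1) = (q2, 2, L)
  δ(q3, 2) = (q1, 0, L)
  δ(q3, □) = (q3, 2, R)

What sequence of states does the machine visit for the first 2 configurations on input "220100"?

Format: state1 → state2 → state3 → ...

Execution trace:
Initial: [q0]220100
Step 1: δ(q0, 2) = (q2, 2, R) → 2[q2]20100

No transition is defined for δ(q2, 2). By convention the machine halts and rejects.

State sequence: q0 → q2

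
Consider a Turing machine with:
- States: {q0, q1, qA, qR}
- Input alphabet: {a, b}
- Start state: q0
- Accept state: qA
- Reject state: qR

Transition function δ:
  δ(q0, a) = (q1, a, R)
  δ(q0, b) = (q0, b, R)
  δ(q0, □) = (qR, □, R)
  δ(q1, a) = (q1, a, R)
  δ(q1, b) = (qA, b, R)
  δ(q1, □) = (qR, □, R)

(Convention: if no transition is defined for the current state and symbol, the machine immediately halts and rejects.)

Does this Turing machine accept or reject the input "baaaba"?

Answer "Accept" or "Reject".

Execution trace:
Initial: [q0]baaaba
Step 1: δ(q0, b) = (q0, b, R) → b[q0]aaaba
Step 2: δ(q0, a) = (q1, a, R) → ba[q1]aaba
Step 3: δ(q1, a) = (q1, a, R) → baa[q1]aba
Step 4: δ(q1, a) = (q1, a, R) → baaa[q1]ba
Step 5: δ(q1, b) = (qA, b, R) → baaab[qA]a

The machine reaches the accept state qA and halts.

Answer: Accept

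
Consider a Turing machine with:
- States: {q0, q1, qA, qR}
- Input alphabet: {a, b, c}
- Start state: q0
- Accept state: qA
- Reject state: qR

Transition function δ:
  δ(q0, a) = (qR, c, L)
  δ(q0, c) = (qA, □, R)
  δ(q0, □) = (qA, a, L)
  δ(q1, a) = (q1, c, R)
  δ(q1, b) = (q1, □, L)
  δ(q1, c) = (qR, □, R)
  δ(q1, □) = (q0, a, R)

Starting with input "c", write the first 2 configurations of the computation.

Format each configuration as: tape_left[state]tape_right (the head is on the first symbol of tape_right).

Transitions applied:
Step 1: δ(q0, c) = (qA, □, R)

The first 2 configurations are:
[q0]c ⊢ □[qA]□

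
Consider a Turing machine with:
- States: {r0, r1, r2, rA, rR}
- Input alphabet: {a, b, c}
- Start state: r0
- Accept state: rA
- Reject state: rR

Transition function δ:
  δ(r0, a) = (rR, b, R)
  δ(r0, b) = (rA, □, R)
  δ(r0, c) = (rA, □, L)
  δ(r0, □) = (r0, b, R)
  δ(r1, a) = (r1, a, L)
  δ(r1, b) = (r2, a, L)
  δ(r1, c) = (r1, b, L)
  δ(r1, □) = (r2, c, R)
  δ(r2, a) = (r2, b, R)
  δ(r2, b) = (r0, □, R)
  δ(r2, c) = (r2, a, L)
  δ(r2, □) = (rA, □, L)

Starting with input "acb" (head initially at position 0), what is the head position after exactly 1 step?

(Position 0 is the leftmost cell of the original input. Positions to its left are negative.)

Execution trace (head position shown):
Step 0: [r0]acb  (head at position 0)
Step 1: move right → b[rR]cb  (head at position 1)

After 1 step, the head is at position 1.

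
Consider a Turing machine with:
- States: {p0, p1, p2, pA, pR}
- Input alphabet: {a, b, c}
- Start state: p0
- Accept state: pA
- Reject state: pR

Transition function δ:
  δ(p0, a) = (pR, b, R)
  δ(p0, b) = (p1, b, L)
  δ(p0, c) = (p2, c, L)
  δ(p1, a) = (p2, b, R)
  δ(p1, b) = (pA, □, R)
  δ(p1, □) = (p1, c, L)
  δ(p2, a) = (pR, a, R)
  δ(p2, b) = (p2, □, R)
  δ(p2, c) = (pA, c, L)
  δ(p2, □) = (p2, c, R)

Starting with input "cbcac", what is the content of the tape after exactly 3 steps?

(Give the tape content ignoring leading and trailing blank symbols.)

Execution trace:
Initial: [p0]cbcac
Step 1: δ(p0, c) = (p2, c, L) → [p2]□cbcac
Step 2: δ(p2, □) = (p2, c, R) → c[p2]cbcac
Step 3: δ(p2, c) = (pA, c, L) → [pA]ccbcac

The machine reaches the accept state pA and halts.

After 3 steps, the tape (ignoring leading/trailing blanks) is: ccbcac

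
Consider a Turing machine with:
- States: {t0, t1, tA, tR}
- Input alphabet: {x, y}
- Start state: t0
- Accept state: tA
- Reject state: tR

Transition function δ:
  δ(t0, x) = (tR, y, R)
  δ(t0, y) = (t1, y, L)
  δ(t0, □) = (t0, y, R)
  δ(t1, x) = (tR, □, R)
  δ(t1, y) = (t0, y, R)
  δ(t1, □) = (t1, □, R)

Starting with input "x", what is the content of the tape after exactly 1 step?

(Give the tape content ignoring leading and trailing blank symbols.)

Execution trace:
Initial: [t0]x
Step 1: δ(t0, x) = (tR, y, R) → y[tR]□

The machine reaches the reject state tR and halts.

After 1 step, the tape (ignoring leading/trailing blanks) is: y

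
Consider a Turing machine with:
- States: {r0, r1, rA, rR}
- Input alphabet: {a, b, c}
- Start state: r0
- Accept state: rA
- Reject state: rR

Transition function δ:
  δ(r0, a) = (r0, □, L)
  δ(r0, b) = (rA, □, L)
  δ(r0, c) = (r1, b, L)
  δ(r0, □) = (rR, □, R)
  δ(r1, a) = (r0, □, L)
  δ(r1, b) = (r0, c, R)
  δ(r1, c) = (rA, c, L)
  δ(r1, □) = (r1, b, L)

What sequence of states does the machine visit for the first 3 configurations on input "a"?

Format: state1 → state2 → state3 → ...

Execution trace:
Initial: [r0]a
Step 1: δ(r0, a) = (r0, □, L) → [r0]□□
Step 2: δ(r0, □) = (rR, □, R) → □[rR]□

The machine reaches the reject state rR and halts.

State sequence: r0 → r0 → rR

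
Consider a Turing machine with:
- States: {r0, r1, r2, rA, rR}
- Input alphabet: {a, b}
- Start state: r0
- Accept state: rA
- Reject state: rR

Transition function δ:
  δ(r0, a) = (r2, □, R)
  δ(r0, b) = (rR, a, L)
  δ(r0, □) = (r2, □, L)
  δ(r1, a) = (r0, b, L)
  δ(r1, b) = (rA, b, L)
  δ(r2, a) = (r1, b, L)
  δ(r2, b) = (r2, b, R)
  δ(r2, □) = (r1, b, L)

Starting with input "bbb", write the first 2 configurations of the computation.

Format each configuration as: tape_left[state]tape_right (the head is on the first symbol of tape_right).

Transitions applied:
Step 1: δ(r0, b) = (rR, a, L)

The first 2 configurations are:
[r0]bbb ⊢ [rR]□abb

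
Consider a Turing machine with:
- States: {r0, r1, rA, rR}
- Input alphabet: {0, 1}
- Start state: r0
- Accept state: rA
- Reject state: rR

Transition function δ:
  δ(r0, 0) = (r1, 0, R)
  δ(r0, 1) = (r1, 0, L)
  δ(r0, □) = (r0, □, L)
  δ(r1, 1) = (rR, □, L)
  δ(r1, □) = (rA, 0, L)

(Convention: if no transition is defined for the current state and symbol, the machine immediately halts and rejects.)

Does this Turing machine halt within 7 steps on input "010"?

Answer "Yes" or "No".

Execution trace:
Initial: [r0]010
Step 1: δ(r0, 0) = (r1, 0, R) → 0[r1]10
Step 2: δ(r1, 1) = (rR, □, L) → [rR]0□0

The machine reaches the reject state rR and halts.
The machine halted after 2 steps (within the 7-step bound).

Answer: Yes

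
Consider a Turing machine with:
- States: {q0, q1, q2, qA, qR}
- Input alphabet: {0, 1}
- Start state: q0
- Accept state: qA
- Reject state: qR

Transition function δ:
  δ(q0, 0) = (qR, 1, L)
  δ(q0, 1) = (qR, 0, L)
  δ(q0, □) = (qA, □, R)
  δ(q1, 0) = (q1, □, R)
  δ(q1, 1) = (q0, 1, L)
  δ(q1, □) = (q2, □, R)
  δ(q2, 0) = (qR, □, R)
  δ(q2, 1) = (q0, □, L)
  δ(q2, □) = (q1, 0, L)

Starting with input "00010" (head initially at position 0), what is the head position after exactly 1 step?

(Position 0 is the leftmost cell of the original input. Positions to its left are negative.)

Execution trace (head position shown):
Step 0: [q0]00010  (head at position 0)
Step 1: move left → [qR]□10010  (head at position -1)

After 1 step, the head is at position -1.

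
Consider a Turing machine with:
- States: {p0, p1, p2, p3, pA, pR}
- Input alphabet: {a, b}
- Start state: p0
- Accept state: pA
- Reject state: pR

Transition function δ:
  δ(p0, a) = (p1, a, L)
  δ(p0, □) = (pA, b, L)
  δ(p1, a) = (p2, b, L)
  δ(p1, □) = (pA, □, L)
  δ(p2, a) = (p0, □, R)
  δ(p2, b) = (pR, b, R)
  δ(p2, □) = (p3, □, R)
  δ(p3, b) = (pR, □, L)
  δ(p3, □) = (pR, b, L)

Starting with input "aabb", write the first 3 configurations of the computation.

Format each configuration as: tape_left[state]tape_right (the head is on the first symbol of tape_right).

Transitions applied:
Step 1: δ(p0, a) = (p1, a, L)
Step 2: δ(p1, □) = (pA, □, L)

The first 3 configurations are:
[p0]aabb ⊢ [p1]□aabb ⊢ [pA]□□aabb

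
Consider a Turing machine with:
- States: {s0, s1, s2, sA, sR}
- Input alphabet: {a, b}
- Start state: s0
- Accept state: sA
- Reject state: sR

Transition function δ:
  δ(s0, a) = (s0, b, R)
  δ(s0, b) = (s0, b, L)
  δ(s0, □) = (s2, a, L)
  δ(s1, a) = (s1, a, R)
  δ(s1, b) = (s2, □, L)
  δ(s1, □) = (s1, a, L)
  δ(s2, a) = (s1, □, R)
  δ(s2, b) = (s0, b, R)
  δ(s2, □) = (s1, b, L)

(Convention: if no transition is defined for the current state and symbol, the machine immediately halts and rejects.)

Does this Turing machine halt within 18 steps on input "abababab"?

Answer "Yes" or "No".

Execution trace:
Initial: [s0]abababab
Step 1: δ(s0, a) = (s0, b, R) → b[s0]bababab
Step 2: δ(s0, b) = (s0, b, L) → [s0]bbababab
Step 3: δ(s0, b) = (s0, b, L) → [s0]□bbababab
Step 4: δ(s0, □) = (s2, a, L) → [s2]□abbababab
Step 5: δ(s2, □) = (s1, b, L) → [s1]□babbababab
Step 6: δ(s1, □) = (s1, a, L) → [s1]□ababbababab
Step 7: δ(s1, □) = (s1, a, L) → [s1]□aababbababab
Step 8: δ(s1, □) = (s1, a, L) → [s1]□aaababbababab
Step 9: δ(s1, □) = (s1, a, L) → [s1]□aaaababbababab
Step 10: δ(s1, □) = (s1, a, L) → [s1]□aaaaababbababab
Step 11: δ(s1, □) = (s1, a, L) → [s1]□aaaaaababbababab
Step 12: δ(s1, □) = (s1, a, L) → [s1]□aaaaaaababbababab
Step 13: δ(s1, □) = (s1, a, L) → [s1]□aaaaaaaababbababab
Step 14: δ(s1, □) = (s1, a, L) → [s1]□aaaaaaaaababbababab
Step 15: δ(s1, □) = (s1, a, L) → [s1]□aaaaaaaaaababbababab
Step 16: δ(s1, □) = (s1, a, L) → [s1]□aaaaaaaaaaababbababab
Step 17: δ(s1, □) = (s1, a, L) → [s1]□aaaaaaaaaaaababbababab
Step 18: δ(s1, □) = (s1, a, L) → [s1]□aaaaaaaaaaaaababbababab

The machine has not reached a halting state after 18 steps.
The machine did not halt within the 18-step bound.

Answer: No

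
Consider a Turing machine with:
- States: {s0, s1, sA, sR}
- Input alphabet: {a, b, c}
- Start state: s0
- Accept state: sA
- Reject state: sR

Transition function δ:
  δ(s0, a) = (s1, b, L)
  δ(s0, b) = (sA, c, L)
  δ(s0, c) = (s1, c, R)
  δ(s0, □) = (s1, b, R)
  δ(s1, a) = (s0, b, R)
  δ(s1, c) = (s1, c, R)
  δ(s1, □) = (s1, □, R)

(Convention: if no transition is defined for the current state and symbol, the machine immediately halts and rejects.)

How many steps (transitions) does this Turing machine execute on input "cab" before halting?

Execution trace:
Initial: [s0]cab
Step 1: δ(s0, c) = (s1, c, R) → c[s1]ab
Step 2: δ(s1, a) = (s0, b, R) → cb[s0]b
Step 3: δ(s0, b) = (sA, c, L) → c[sA]bc

The machine reaches the accept state sA and halts.

The machine executed 3 steps before halting.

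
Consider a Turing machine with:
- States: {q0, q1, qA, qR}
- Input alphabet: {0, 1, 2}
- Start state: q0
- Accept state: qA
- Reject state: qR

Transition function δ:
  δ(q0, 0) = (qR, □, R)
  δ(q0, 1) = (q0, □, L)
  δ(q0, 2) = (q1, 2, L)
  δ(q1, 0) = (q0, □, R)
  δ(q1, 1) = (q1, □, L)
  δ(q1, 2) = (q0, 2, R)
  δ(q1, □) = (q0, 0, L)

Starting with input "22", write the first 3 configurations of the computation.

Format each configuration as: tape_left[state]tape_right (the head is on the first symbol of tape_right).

Transitions applied:
Step 1: δ(q0, 2) = (q1, 2, L)
Step 2: δ(q1, □) = (q0, 0, L)

The first 3 configurations are:
[q0]22 ⊢ [q1]□22 ⊢ [q0]□022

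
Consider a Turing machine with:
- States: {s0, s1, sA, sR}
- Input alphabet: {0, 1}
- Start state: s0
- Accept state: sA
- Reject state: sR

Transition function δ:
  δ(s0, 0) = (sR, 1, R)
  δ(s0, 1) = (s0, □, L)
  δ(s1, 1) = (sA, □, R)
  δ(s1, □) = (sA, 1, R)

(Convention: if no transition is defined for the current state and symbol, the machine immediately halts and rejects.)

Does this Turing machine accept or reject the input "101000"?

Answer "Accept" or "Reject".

Execution trace:
Initial: [s0]101000
Step 1: δ(s0, 1) = (s0, □, L) → [s0]□□01000

No transition is defined for δ(s0, □). By convention the machine halts and rejects.

Answer: Reject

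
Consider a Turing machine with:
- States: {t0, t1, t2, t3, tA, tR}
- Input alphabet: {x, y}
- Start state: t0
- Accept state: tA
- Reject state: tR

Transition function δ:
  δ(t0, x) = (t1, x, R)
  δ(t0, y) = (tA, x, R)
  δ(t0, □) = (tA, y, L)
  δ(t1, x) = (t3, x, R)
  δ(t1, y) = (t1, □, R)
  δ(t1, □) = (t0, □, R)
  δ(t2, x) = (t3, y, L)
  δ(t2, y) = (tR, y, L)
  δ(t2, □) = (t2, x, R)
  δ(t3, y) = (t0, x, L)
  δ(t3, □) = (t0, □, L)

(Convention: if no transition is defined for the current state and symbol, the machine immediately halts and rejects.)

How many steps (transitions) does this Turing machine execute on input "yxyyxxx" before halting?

Execution trace:
Initial: [t0]yxyyxxx
Step 1: δ(t0, y) = (tA, x, R) → x[tA]xyyxxx

The machine reaches the accept state tA and halts.

The machine executed 1 step before halting.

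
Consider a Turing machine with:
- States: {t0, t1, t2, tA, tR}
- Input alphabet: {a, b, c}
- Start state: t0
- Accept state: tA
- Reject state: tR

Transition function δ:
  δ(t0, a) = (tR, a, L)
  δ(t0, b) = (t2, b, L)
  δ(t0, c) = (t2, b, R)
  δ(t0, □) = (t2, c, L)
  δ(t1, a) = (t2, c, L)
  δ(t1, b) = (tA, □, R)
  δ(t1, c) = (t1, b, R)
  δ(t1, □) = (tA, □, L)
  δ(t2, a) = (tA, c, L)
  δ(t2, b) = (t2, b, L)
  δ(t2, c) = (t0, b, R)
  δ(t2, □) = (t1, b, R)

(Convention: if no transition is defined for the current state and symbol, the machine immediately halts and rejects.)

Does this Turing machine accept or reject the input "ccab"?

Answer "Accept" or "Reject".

Execution trace:
Initial: [t0]ccab
Step 1: δ(t0, c) = (t2, b, R) → b[t2]cab
Step 2: δ(t2, c) = (t0, b, R) → bb[t0]ab
Step 3: δ(t0, a) = (tR, a, L) → b[tR]bab

The machine reaches the reject state tR and halts.

Answer: Reject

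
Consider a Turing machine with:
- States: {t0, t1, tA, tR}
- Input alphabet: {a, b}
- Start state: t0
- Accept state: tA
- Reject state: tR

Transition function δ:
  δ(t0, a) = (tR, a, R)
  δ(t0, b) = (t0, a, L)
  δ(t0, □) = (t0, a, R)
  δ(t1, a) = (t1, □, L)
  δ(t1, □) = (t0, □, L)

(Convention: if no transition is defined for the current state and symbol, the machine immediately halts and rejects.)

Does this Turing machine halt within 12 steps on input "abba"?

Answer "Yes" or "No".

Execution trace:
Initial: [t0]abba
Step 1: δ(t0, a) = (tR, a, R) → a[tR]bba

The machine reaches the reject state tR and halts.
The machine halted after 1 step (within the 12-step bound).

Answer: Yes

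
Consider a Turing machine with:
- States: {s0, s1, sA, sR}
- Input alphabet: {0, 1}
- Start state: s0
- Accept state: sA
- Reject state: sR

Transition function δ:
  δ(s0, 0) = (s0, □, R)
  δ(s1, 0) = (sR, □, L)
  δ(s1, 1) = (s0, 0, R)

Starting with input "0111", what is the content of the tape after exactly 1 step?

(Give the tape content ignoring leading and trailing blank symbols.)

Execution trace:
Initial: [s0]0111
Step 1: δ(s0, 0) = (s0, □, R) → □[s0]111

No transition is defined for δ(s0, 1). By convention the machine halts and rejects.

After 1 step, the tape (ignoring leading/trailing blanks) is: 111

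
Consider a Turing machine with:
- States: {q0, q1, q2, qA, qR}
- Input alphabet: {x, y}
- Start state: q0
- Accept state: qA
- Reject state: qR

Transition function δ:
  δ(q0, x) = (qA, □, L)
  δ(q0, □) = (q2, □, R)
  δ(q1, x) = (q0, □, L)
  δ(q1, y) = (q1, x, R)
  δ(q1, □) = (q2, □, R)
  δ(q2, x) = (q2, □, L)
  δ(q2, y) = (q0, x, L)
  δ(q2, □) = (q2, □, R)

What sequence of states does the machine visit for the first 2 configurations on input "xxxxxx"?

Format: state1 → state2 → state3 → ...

Execution trace:
Initial: [q0]xxxxxx
Step 1: δ(q0, x) = (qA, □, L) → [qA]□□xxxxx

The machine reaches the accept state qA and halts.

State sequence: q0 → qA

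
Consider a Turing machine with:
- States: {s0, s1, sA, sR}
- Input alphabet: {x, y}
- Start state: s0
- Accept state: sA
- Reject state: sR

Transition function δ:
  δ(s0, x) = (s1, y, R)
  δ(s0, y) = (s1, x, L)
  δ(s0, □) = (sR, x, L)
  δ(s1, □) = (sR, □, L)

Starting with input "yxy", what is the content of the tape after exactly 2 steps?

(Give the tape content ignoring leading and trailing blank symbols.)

Execution trace:
Initial: [s0]yxy
Step 1: δ(s0, y) = (s1, x, L) → [s1]□xxy
Step 2: δ(s1, □) = (sR, □, L) → [sR]□□xxy

The machine reaches the reject state sR and halts.

After 2 steps, the tape (ignoring leading/trailing blanks) is: xxy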